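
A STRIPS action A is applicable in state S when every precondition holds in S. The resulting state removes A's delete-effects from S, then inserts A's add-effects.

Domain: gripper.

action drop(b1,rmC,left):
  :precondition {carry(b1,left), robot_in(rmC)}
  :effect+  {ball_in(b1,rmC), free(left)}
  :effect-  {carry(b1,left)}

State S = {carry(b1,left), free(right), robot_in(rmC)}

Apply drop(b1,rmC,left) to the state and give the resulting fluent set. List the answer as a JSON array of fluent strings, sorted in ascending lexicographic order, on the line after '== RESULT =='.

Progress:
  pre ⊆ S: {carry(b1,left), robot_in(rmC)} ⊆ S  — applicable
  S \ del = {free(right), robot_in(rmC)}
  ∪ add   = {ball_in(b1,rmC), free(left), free(right), robot_in(rmC)}

== RESULT ==
["ball_in(b1,rmC)", "free(left)", "free(right)", "robot_in(rmC)"]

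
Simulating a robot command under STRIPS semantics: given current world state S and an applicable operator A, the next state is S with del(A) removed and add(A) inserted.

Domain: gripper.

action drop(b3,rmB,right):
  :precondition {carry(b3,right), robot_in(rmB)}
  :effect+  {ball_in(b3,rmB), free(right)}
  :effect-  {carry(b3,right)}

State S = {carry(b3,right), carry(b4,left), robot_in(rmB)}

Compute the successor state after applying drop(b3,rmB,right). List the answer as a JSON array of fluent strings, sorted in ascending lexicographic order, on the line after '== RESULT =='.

Compute (S \ del) ∪ add:
  pre ⊆ S: {carry(b3,right), robot_in(rmB)} ⊆ S  — applicable
  S \ del = {carry(b4,left), robot_in(rmB)}
  ∪ add   = {ball_in(b3,rmB), carry(b4,left), free(right), robot_in(rmB)}

== RESULT ==
["ball_in(b3,rmB)", "carry(b4,left)", "free(right)", "robot_in(rmB)"]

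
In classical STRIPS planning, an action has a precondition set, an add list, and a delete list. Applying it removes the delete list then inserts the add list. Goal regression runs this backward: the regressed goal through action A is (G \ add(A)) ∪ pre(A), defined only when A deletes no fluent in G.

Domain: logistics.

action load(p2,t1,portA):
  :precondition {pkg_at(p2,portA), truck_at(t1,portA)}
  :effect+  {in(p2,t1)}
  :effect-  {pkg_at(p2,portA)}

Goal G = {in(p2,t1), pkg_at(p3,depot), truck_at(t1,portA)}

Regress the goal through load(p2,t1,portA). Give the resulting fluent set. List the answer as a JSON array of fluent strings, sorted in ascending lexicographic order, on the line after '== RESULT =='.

Compute (G \ add) ∪ pre:
  G ∩ del = {}  (empty — regression defined)
  G \ add = {in(p2,t1), pkg_at(p3,depot), truck_at(t1,portA)} \ {in(p2,t1)} = {pkg_at(p3,depot), truck_at(t1,portA)}
  ∪ pre   = {pkg_at(p3,depot), truck_at(t1,portA)} ∪ {pkg_at(p2,portA), truck_at(t1,portA)}
          = {pkg_at(p2,portA), pkg_at(p3,depot), truck_at(t1,portA)}

== RESULT ==
["pkg_at(p2,portA)", "pkg_at(p3,depot)", "truck_at(t1,portA)"]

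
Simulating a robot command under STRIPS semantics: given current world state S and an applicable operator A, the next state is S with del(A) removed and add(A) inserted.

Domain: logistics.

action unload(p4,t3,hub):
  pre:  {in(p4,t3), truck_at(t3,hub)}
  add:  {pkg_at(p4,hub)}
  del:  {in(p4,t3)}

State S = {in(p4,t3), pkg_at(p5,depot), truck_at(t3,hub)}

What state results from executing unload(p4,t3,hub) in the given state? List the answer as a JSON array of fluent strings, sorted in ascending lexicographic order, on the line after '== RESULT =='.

Progress:
  pre ⊆ S: {in(p4,t3), truck_at(t3,hub)} ⊆ S  — applicable
  S \ del = {pkg_at(p5,depot), truck_at(t3,hub)}
  ∪ add   = {pkg_at(p4,hub), pkg_at(p5,depot), truck_at(t3,hub)}

== RESULT ==
["pkg_at(p4,hub)", "pkg_at(p5,depot)", "truck_at(t3,hub)"]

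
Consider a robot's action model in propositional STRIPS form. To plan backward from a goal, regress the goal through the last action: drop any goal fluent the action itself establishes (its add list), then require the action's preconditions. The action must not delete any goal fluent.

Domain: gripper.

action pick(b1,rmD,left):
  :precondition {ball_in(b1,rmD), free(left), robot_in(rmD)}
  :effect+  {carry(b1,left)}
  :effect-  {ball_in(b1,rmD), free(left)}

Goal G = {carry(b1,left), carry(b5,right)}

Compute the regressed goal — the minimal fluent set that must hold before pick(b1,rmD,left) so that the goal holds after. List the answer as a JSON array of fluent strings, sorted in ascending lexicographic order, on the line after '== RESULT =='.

Regress:
  G ∩ del = {}  (empty — regression defined)
  G \ add = {carry(b1,left), carry(b5,right)} \ {carry(b1,left)} = {carry(b5,right)}
  ∪ pre   = {carry(b5,right)} ∪ {ball_in(b1,rmD), free(left), robot_in(rmD)}
          = {ball_in(b1,rmD), carry(b5,right), free(left), robot_in(rmD)}

== RESULT ==
["ball_in(b1,rmD)", "carry(b5,right)", "free(left)", "robot_in(rmD)"]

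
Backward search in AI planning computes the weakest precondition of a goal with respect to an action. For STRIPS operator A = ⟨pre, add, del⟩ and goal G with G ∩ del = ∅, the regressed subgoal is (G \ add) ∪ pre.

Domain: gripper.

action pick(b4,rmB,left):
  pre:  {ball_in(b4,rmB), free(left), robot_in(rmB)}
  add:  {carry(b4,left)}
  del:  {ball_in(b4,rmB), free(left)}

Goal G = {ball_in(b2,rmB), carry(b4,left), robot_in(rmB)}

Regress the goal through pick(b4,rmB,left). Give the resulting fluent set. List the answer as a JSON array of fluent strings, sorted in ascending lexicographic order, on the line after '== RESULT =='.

Compute (G \ add) ∪ pre:
  G ∩ del = {}  (empty — regression defined)
  G \ add = {ball_in(b2,rmB), carry(b4,left), robot_in(rmB)} \ {carry(b4,left)} = {ball_in(b2,rmB), robot_in(rmB)}
  ∪ pre   = {ball_in(b2,rmB), robot_in(rmB)} ∪ {ball_in(b4,rmB), free(left), robot_in(rmB)}
          = {ball_in(b2,rmB), ball_in(b4,rmB), free(left), robot_in(rmB)}

== RESULT ==
["ball_in(b2,rmB)", "ball_in(b4,rmB)", "free(left)", "robot_in(rmB)"]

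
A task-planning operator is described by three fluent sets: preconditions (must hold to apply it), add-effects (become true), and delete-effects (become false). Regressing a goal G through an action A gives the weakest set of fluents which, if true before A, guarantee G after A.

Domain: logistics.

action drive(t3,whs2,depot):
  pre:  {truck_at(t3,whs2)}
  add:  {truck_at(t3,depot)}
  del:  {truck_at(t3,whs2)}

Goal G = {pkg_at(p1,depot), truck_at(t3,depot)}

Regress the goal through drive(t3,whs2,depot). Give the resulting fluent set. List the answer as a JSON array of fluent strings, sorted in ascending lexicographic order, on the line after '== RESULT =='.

Regress:
  G ∩ del = {}  (empty — regression defined)
  G \ add = {pkg_at(p1,depot), truck_at(t3,depot)} \ {truck_at(t3,depot)} = {pkg_at(p1,depot)}
  ∪ pre   = {pkg_at(p1,depot)} ∪ {truck_at(t3,whs2)}
          = {pkg_at(p1,depot), truck_at(t3,whs2)}

== RESULT ==
["pkg_at(p1,depot)", "truck_at(t3,whs2)"]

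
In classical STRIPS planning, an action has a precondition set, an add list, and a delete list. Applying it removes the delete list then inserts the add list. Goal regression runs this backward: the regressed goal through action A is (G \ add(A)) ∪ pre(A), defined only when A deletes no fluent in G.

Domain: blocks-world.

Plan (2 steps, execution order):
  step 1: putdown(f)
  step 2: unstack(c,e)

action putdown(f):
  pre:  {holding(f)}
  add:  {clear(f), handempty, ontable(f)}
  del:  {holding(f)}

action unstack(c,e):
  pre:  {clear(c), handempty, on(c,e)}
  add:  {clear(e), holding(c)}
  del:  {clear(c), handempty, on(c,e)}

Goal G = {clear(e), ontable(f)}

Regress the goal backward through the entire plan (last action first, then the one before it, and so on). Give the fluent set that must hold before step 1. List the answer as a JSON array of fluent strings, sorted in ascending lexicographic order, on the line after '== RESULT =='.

Work backward from the goal:
  through step 2 (unstack(c,e)): drop {clear(e)}, keep {ontable(f)}, require {clear(c), handempty, on(c,e)}
    → {clear(c), handempty, on(c,e), ontable(f)}
  through step 1 (putdown(f)): drop {handempty, ontable(f)}, keep {clear(c), on(c,e)}, require {holding(f)}
    → {clear(c), holding(f), on(c,e)}

== RESULT ==
["clear(c)", "holding(f)", "on(c,e)"]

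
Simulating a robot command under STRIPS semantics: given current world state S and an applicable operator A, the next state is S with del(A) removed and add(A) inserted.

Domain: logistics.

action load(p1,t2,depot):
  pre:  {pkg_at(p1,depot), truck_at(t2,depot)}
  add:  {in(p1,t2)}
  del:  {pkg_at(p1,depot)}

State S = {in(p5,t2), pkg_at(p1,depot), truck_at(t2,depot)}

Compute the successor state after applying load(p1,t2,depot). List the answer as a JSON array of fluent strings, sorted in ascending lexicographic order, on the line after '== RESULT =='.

Progress:
  pre ⊆ S: {pkg_at(p1,depot), truck_at(t2,depot)} ⊆ S  — applicable
  S \ del = {in(p5,t2), truck_at(t2,depot)}
  ∪ add   = {in(p1,t2), in(p5,t2), truck_at(t2,depot)}

== RESULT ==
["in(p1,t2)", "in(p5,t2)", "truck_at(t2,depot)"]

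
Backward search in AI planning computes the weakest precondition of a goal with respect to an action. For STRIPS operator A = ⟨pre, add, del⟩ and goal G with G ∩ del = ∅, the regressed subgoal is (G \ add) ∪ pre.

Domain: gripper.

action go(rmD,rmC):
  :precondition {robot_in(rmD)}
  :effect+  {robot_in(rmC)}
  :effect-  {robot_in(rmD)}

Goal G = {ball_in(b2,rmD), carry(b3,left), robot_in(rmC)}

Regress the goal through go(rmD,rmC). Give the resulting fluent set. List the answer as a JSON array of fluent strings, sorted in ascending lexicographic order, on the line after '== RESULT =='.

Regress:
  G ∩ del = {}  (empty — regression defined)
  G \ add = {ball_in(b2,rmD), carry(b3,left), robot_in(rmC)} \ {robot_in(rmC)} = {ball_in(b2,rmD), carry(b3,left)}
  ∪ pre   = {ball_in(b2,rmD), carry(b3,left)} ∪ {robot_in(rmD)}
          = {ball_in(b2,rmD), carry(b3,left), robot_in(rmD)}

== RESULT ==
["ball_in(b2,rmD)", "carry(b3,left)", "robot_in(rmD)"]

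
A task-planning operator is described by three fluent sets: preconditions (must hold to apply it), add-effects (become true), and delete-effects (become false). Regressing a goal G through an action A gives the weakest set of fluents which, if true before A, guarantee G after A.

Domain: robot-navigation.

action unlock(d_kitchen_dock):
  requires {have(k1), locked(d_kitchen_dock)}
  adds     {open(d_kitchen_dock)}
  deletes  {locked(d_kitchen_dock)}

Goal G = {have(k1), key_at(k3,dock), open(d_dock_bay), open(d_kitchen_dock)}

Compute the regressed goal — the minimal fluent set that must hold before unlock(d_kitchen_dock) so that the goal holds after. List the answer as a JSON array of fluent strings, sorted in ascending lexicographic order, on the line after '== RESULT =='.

Regress:
  G ∩ del = {}  (empty — regression defined)
  G \ add = {have(k1), key_at(k3,dock), open(d_dock_bay), open(d_kitchen_dock)} \ {open(d_kitchen_dock)} = {have(k1), key_at(k3,dock), open(d_dock_bay)}
  ∪ pre   = {have(k1), key_at(k3,dock), open(d_dock_bay)} ∪ {have(k1), locked(d_kitchen_dock)}
          = {have(k1), key_at(k3,dock), locked(d_kitchen_dock), open(d_dock_bay)}

== RESULT ==
["have(k1)", "key_at(k3,dock)", "locked(d_kitchen_dock)", "open(d_dock_bay)"]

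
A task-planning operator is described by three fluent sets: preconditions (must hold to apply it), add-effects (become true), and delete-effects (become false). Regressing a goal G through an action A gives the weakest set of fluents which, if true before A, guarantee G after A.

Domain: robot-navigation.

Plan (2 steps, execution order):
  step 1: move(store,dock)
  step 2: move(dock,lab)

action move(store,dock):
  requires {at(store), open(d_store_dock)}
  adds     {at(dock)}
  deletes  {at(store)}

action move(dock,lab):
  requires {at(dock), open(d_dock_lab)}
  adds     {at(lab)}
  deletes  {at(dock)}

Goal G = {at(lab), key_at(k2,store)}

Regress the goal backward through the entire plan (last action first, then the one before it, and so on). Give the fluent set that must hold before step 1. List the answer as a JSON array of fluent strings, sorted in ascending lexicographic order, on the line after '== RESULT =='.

Regress step by step:
  through step 2 (move(dock,lab)): drop {at(lab)}, keep {key_at(k2,store)}, require {at(dock), open(d_dock_lab)}
    → {at(dock), key_at(k2,store), open(d_dock_lab)}
  through step 1 (move(store,dock)): drop {at(dock)}, keep {key_at(k2,store), open(d_dock_lab)}, require {at(store), open(d_store_dock)}
    → {at(store), key_at(k2,store), open(d_dock_lab), open(d_store_dock)}

== RESULT ==
["at(store)", "key_at(k2,store)", "open(d_dock_lab)", "open(d_store_dock)"]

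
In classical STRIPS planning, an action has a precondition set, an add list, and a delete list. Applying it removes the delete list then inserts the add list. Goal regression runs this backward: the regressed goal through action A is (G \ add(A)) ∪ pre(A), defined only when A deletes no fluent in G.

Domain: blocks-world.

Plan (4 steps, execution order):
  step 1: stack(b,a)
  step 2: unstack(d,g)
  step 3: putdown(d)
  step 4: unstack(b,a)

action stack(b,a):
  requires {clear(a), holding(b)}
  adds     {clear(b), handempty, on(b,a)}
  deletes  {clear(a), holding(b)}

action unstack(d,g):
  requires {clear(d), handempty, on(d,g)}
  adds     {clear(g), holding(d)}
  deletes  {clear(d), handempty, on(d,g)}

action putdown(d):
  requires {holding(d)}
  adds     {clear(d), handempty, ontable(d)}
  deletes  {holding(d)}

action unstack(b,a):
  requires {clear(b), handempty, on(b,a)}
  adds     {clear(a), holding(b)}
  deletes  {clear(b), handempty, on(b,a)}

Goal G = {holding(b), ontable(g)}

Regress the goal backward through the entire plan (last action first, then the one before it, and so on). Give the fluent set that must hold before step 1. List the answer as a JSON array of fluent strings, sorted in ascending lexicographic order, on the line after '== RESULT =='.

Regress step by step:
  through step 4 (unstack(b,a)): drop {holding(b)}, keep {ontable(g)}, require {clear(b), handempty, on(b,a)}
    → {clear(b), handempty, on(b,a), ontable(g)}
  through step 3 (putdown(d)): drop {handempty}, keep {clear(b), on(b,a), ontable(g)}, require {holding(d)}
    → {clear(b), holding(d), on(b,a), ontable(g)}
  through step 2 (unstack(d,g)): drop {holding(d)}, keep {clear(b), on(b,a), ontable(g)}, require {clear(d), handempty, on(d,g)}
    → {clear(b), clear(d), handempty, on(b,a), on(d,g), ontable(g)}
  through step 1 (stack(b,a)): drop {clear(b), handempty, on(b,a)}, keep {clear(d), on(d,g), ontable(g)}, require {clear(a), holding(b)}
    → {clear(a), clear(d), holding(b), on(d,g), ontable(g)}

== RESULT ==
["clear(a)", "clear(d)", "holding(b)", "on(d,g)", "ontable(g)"]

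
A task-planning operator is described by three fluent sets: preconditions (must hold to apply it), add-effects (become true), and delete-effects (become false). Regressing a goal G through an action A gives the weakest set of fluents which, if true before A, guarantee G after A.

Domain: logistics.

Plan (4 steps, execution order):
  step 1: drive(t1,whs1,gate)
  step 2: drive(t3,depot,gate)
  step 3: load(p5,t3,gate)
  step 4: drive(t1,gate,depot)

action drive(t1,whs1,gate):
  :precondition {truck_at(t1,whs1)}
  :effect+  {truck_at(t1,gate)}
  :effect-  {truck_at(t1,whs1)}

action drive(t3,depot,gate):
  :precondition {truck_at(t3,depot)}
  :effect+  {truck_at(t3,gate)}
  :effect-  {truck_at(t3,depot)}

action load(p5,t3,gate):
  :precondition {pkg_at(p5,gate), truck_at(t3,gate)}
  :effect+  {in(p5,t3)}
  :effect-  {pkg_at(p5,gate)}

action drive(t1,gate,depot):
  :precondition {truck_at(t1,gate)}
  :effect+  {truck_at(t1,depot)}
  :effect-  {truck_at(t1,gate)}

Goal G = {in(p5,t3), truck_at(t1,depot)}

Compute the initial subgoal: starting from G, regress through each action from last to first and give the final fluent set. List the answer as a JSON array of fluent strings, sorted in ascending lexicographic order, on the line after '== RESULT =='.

Work backward from the goal:
  through step 4 (drive(t1,gate,depot)): drop {truck_at(t1,depot)}, keep {in(p5,t3)}, require {truck_at(t1,gate)}
    → {in(p5,t3), truck_at(t1,gate)}
  through step 3 (load(p5,t3,gate)): drop {in(p5,t3)}, keep {truck_at(t1,gate)}, require {pkg_at(p5,gate), truck_at(t3,gate)}
    → {pkg_at(p5,gate), truck_at(t1,gate), truck_at(t3,gate)}
  through step 2 (drive(t3,depot,gate)): drop {truck_at(t3,gate)}, keep {pkg_at(p5,gate), truck_at(t1,gate)}, require {truck_at(t3,depot)}
    → {pkg_at(p5,gate), truck_at(t1,gate), truck_at(t3,depot)}
  through step 1 (drive(t1,whs1,gate)): drop {truck_at(t1,gate)}, keep {pkg_at(p5,gate), truck_at(t3,depot)}, require {truck_at(t1,whs1)}
    → {pkg_at(p5,gate), truck_at(t1,whs1), truck_at(t3,depot)}

== RESULT ==
["pkg_at(p5,gate)", "truck_at(t1,whs1)", "truck_at(t3,depot)"]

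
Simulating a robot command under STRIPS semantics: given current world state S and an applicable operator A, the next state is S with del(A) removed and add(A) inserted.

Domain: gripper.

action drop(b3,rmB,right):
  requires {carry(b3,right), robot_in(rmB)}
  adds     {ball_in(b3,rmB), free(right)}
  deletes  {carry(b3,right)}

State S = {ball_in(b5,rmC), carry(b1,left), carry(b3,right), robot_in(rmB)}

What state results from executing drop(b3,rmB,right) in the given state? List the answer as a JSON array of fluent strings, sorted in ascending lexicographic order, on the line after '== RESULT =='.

Progress:
  pre ⊆ S: {carry(b3,right), robot_in(rmB)} ⊆ S  — applicable
  S \ del = {ball_in(b5,rmC), carry(b1,left), robot_in(rmB)}
  ∪ add   = {ball_in(b3,rmB), ball_in(b5,rmC), carry(b1,left), free(right), robot_in(rmB)}

== RESULT ==
["ball_in(b3,rmB)", "ball_in(b5,rmC)", "carry(b1,left)", "free(right)", "robot_in(rmB)"]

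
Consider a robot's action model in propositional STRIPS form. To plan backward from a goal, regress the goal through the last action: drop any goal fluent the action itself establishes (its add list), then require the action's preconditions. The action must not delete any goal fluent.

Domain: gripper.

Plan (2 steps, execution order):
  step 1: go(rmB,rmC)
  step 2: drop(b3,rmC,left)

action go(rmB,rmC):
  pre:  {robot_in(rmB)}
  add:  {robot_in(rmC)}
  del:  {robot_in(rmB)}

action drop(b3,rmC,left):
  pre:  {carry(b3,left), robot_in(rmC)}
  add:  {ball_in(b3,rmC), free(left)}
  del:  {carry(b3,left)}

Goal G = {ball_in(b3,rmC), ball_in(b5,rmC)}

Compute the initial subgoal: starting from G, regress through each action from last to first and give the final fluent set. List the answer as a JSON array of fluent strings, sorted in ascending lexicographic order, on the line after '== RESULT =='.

Regress step by step:
  through step 2 (drop(b3,rmC,left)): drop {ball_in(b3,rmC)}, keep {ball_in(b5,rmC)}, require {carry(b3,left), robot_in(rmC)}
    → {ball_in(b5,rmC), carry(b3,left), robot_in(rmC)}
  through step 1 (go(rmB,rmC)): drop {robot_in(rmC)}, keep {ball_in(b5,rmC), carry(b3,left)}, require {robot_in(rmB)}
    → {ball_in(b5,rmC), carry(b3,left), robot_in(rmB)}

== RESULT ==
["ball_in(b5,rmC)", "carry(b3,left)", "robot_in(rmB)"]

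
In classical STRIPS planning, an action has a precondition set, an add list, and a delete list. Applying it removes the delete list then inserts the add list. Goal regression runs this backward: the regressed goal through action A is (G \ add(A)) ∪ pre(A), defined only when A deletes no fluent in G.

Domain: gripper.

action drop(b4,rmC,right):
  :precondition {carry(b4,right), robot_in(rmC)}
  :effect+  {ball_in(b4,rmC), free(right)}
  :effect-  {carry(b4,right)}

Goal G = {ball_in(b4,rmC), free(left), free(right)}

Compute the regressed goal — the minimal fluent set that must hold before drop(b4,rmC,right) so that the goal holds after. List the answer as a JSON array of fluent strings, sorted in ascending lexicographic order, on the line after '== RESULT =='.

Regress:
  G ∩ del = {}  (empty — regression defined)
  G \ add = {ball_in(b4,rmC), free(left), free(right)} \ {ball_in(b4,rmC), free(right)} = {free(left)}
  ∪ pre   = {free(left)} ∪ {carry(b4,right), robot_in(rmC)}
          = {carry(b4,right), free(left), robot_in(rmC)}

== RESULT ==
["carry(b4,right)", "free(left)", "robot_in(rmC)"]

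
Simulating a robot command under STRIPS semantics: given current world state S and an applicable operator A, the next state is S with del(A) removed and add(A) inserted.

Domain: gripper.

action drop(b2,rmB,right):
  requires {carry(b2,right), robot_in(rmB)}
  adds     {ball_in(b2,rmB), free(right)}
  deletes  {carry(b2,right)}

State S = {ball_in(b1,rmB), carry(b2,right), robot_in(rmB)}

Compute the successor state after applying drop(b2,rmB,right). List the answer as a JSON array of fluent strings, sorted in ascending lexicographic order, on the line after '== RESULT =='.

Progress:
  pre ⊆ S: {carry(b2,right), robot_in(rmB)} ⊆ S  — applicable
  S \ del = {ball_in(b1,rmB), robot_in(rmB)}
  ∪ add   = {ball_in(b1,rmB), ball_in(b2,rmB), free(right), robot_in(rmB)}

== RESULT ==
["ball_in(b1,rmB)", "ball_in(b2,rmB)", "free(right)", "robot_in(rmB)"]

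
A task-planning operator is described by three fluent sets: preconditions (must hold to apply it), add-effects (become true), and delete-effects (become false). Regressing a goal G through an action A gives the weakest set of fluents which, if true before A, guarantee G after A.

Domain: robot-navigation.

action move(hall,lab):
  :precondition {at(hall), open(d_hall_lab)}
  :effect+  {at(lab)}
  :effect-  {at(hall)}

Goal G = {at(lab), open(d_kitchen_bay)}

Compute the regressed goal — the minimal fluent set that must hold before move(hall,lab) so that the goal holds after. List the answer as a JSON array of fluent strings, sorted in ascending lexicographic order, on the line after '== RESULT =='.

Compute (G \ add) ∪ pre:
  G ∩ del = {}  (empty — regression defined)
  G \ add = {at(lab), open(d_kitchen_bay)} \ {at(lab)} = {open(d_kitchen_bay)}
  ∪ pre   = {open(d_kitchen_bay)} ∪ {at(hall), open(d_hall_lab)}
          = {at(hall), open(d_hall_lab), open(d_kitchen_bay)}

== RESULT ==
["at(hall)", "open(d_hall_lab)", "open(d_kitchen_bay)"]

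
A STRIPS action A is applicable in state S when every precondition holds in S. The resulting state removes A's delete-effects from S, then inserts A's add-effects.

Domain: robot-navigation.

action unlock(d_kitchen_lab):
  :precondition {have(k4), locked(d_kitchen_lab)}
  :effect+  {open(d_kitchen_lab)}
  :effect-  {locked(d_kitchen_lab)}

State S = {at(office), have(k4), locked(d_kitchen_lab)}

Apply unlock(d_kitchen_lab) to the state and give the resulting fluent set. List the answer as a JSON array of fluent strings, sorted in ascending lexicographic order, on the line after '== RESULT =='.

Compute (S \ del) ∪ add:
  pre ⊆ S: {have(k4), locked(d_kitchen_lab)} ⊆ S  — applicable
  S \ del = {at(office), have(k4)}
  ∪ add   = {at(office), have(k4), open(d_kitchen_lab)}

== RESULT ==
["at(office)", "have(k4)", "open(d_kitchen_lab)"]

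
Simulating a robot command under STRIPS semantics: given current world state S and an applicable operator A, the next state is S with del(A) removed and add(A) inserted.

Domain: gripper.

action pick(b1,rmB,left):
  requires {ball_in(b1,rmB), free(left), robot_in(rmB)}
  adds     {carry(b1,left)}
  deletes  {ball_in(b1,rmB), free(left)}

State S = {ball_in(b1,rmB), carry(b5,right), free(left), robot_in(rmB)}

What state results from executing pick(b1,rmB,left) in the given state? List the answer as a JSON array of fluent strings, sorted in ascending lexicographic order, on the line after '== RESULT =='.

Compute (S \ del) ∪ add:
  pre ⊆ S: {ball_in(b1,rmB), free(left), robot_in(rmB)} ⊆ S  — applicable
  S \ del = {carry(b5,right), robot_in(rmB)}
  ∪ add   = {carry(b1,left), carry(b5,right), robot_in(rmB)}

== RESULT ==
["carry(b1,left)", "carry(b5,right)", "robot_in(rmB)"]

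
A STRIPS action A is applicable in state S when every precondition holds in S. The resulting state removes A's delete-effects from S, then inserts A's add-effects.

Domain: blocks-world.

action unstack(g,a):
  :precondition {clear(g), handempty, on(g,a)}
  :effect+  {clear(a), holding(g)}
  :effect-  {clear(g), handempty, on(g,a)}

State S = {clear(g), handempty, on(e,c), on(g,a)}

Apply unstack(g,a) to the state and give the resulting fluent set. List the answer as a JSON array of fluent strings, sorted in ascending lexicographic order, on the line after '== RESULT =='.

Compute (S \ del) ∪ add:
  pre ⊆ S: {clear(g), handempty, on(g,a)} ⊆ S  — applicable
  S \ del = {on(e,c)}
  ∪ add   = {clear(a), holding(g), on(e,c)}

== RESULT ==
["clear(a)", "holding(g)", "on(e,c)"]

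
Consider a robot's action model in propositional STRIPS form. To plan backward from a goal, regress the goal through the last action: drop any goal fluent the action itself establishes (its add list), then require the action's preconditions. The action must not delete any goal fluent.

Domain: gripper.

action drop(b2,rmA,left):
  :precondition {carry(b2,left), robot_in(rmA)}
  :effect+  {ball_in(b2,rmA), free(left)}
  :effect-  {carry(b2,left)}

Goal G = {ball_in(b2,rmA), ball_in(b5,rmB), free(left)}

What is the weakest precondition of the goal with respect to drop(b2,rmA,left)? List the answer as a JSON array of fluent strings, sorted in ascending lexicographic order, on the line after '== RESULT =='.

Compute (G \ add) ∪ pre:
  G ∩ del = {}  (empty — regression defined)
  G \ add = {ball_in(b2,rmA), ball_in(b5,rmB), free(left)} \ {ball_in(b2,rmA), free(left)} = {ball_in(b5,rmB)}
  ∪ pre   = {ball_in(b5,rmB)} ∪ {carry(b2,left), robot_in(rmA)}
          = {ball_in(b5,rmB), carry(b2,left), robot_in(rmA)}

== RESULT ==
["ball_in(b5,rmB)", "carry(b2,left)", "robot_in(rmA)"]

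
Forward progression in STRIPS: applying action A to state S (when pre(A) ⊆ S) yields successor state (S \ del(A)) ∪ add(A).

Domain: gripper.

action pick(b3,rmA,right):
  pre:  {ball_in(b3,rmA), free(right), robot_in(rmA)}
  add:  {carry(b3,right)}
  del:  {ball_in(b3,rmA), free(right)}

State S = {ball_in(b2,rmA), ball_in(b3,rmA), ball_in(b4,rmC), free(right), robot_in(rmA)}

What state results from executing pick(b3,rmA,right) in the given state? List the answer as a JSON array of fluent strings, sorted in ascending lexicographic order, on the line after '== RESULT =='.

Progress:
  pre ⊆ S: {ball_in(b3,rmA), free(right), robot_in(rmA)} ⊆ S  — applicable
  S \ del = {ball_in(b2,rmA), ball_in(b4,rmC), robot_in(rmA)}
  ∪ add   = {ball_in(b2,rmA), ball_in(b4,rmC), carry(b3,right), robot_in(rmA)}

== RESULT ==
["ball_in(b2,rmA)", "ball_in(b4,rmC)", "carry(b3,right)", "robot_in(rmA)"]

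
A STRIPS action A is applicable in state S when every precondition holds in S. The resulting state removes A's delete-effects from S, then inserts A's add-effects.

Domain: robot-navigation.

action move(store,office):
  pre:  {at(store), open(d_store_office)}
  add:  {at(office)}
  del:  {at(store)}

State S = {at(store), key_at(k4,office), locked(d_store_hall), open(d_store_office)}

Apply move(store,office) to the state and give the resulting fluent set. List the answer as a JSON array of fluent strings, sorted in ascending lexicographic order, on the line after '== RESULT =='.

Compute (S \ del) ∪ add:
  pre ⊆ S: {at(store), open(d_store_office)} ⊆ S  — applicable
  S \ del = {key_at(k4,office), locked(d_store_hall), open(d_store_office)}
  ∪ add   = {at(office), key_at(k4,office), locked(d_store_hall), open(d_store_office)}

== RESULT ==
["at(office)", "key_at(k4,office)", "locked(d_store_hall)", "open(d_store_office)"]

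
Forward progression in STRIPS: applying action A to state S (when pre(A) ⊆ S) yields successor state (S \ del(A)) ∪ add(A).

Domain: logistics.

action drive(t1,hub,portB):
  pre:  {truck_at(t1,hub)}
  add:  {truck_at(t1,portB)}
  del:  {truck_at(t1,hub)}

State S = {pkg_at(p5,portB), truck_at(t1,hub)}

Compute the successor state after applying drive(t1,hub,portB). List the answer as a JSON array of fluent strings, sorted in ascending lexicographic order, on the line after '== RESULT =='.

Progress:
  pre ⊆ S: {truck_at(t1,hub)} ⊆ S  — applicable
  S \ del = {pkg_at(p5,portB)}
  ∪ add   = {pkg_at(p5,portB), truck_at(t1,portB)}

== RESULT ==
["pkg_at(p5,portB)", "truck_at(t1,portB)"]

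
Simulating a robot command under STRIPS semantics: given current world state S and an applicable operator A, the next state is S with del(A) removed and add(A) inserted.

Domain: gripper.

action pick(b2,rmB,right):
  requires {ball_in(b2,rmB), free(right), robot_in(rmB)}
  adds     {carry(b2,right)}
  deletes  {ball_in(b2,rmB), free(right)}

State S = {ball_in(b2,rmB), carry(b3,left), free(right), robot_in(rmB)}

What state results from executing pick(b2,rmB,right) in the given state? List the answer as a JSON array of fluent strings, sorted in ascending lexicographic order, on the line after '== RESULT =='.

Compute (S \ del) ∪ add:
  pre ⊆ S: {ball_in(b2,rmB), free(right), robot_in(rmB)} ⊆ S  — applicable
  S \ del = {carry(b3,left), robot_in(rmB)}
  ∪ add   = {carry(b2,right), carry(b3,left), robot_in(rmB)}

== RESULT ==
["carry(b2,right)", "carry(b3,left)", "robot_in(rmB)"]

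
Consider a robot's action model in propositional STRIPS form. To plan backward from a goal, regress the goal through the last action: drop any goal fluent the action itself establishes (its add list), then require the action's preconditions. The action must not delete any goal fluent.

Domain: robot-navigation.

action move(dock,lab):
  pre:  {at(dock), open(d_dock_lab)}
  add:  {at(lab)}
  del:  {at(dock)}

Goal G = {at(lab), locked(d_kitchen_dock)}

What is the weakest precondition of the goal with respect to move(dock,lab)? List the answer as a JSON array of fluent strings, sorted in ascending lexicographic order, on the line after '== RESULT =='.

Compute (G \ add) ∪ pre:
  G ∩ del = {}  (empty — regression defined)
  G \ add = {at(lab), locked(d_kitchen_dock)} \ {at(lab)} = {locked(d_kitchen_dock)}
  ∪ pre   = {locked(d_kitchen_dock)} ∪ {at(dock), open(d_dock_lab)}
          = {at(dock), locked(d_kitchen_dock), open(d_dock_lab)}

== RESULT ==
["at(dock)", "locked(d_kitchen_dock)", "open(d_dock_lab)"]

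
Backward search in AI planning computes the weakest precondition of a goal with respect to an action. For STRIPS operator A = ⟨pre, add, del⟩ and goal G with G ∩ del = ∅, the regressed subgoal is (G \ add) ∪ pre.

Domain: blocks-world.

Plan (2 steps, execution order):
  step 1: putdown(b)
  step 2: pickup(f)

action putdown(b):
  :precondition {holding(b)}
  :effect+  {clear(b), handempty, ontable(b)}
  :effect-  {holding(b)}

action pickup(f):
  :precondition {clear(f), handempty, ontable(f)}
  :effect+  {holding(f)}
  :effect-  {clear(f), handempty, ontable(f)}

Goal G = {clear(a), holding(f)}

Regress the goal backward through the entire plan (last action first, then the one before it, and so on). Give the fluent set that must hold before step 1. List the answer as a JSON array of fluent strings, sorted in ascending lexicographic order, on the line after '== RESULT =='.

Regress step by step:
  through step 2 (pickup(f)): drop {holding(f)}, keep {clear(a)}, require {clear(f), handempty, ontable(f)}
    → {clear(a), clear(f), handempty, ontable(f)}
  through step 1 (putdown(b)): drop {handempty}, keep {clear(a), clear(f), ontable(f)}, require {holding(b)}
    → {clear(a), clear(f), holding(b), ontable(f)}

== RESULT ==
["clear(a)", "clear(f)", "holding(b)", "ontable(f)"]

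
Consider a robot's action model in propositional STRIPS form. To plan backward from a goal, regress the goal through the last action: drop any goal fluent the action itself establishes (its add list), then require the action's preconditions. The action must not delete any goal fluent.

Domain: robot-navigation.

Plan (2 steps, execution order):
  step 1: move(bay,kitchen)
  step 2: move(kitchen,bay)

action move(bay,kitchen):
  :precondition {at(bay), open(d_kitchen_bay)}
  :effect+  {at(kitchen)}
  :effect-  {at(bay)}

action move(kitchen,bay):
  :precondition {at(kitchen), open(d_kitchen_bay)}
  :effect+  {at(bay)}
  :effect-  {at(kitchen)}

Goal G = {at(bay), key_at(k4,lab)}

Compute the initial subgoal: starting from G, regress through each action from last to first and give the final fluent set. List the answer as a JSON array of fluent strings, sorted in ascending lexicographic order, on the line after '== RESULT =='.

Regress step by step:
  through step 2 (move(kitchen,bay)): drop {at(bay)}, keep {key_at(k4,lab)}, require {at(kitchen), open(d_kitchen_bay)}
    → {at(kitchen), key_at(k4,lab), open(d_kitchen_bay)}
  through step 1 (move(bay,kitchen)): drop {at(kitchen)}, keep {key_at(k4,lab), open(d_kitchen_bay)}, require {at(bay), open(d_kitchen_bay)}
    → {at(bay), key_at(k4,lab), open(d_kitchen_bay)}

== RESULT ==
["at(bay)", "key_at(k4,lab)", "open(d_kitchen_bay)"]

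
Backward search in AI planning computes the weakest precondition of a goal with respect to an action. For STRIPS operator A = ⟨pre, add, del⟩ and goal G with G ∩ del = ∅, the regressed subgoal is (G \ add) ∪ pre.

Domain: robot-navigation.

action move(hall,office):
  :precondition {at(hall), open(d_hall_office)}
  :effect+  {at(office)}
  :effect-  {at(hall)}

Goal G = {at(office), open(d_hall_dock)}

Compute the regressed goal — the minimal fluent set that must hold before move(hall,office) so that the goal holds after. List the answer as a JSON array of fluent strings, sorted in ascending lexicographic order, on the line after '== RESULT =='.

Regress:
  G ∩ del = {}  (empty — regression defined)
  G \ add = {at(office), open(d_hall_dock)} \ {at(office)} = {open(d_hall_dock)}
  ∪ pre   = {open(d_hall_dock)} ∪ {at(hall), open(d_hall_office)}
          = {at(hall), open(d_hall_dock), open(d_hall_office)}

== RESULT ==
["at(hall)", "open(d_hall_dock)", "open(d_hall_office)"]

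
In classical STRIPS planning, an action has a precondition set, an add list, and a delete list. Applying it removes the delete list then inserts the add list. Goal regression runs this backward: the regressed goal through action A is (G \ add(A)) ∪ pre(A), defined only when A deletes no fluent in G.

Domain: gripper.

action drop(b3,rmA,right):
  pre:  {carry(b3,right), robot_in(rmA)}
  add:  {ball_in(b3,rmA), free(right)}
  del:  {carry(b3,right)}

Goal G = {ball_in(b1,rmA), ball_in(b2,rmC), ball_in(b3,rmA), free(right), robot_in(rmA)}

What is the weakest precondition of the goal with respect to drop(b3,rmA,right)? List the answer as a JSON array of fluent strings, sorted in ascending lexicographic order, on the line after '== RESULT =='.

Compute (G \ add) ∪ pre:
  G ∩ del = {}  (empty — regression defined)
  G \ add = {ball_in(b1,rmA), ball_in(b2,rmC), ball_in(b3,rmA), free(right), robot_in(rmA)} \ {ball_in(b3,rmA), free(right)} = {ball_in(b1,rmA), ball_in(b2,rmC), robot_in(rmA)}
  ∪ pre   = {ball_in(b1,rmA), ball_in(b2,rmC), robot_in(rmA)} ∪ {carry(b3,right), robot_in(rmA)}
          = {ball_in(b1,rmA), ball_in(b2,rmC), carry(b3,right), robot_in(rmA)}

== RESULT ==
["ball_in(b1,rmA)", "ball_in(b2,rmC)", "carry(b3,right)", "robot_in(rmA)"]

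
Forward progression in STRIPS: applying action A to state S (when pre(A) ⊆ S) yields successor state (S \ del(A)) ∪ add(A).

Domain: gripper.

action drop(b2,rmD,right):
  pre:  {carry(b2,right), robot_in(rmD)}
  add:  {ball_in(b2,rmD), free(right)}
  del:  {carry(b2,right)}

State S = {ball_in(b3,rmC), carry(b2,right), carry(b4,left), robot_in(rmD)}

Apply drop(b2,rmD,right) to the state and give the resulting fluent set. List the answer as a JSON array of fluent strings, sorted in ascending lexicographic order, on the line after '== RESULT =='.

Compute (S \ del) ∪ add:
  pre ⊆ S: {carry(b2,right), robot_in(rmD)} ⊆ S  — applicable
  S \ del = {ball_in(b3,rmC), carry(b4,left), robot_in(rmD)}
  ∪ add   = {ball_in(b2,rmD), ball_in(b3,rmC), carry(b4,left), free(right), robot_in(rmD)}

== RESULT ==
["ball_in(b2,rmD)", "ball_in(b3,rmC)", "carry(b4,left)", "free(right)", "robot_in(rmD)"]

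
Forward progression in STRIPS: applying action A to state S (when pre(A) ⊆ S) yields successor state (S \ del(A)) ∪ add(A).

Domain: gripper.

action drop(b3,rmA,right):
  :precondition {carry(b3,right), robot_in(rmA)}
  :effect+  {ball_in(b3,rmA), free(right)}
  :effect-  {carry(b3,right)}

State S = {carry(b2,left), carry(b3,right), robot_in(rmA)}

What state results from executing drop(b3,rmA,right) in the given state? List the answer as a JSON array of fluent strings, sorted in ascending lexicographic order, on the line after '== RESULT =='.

Compute (S \ del) ∪ add:
  pre ⊆ S: {carry(b3,right), robot_in(rmA)} ⊆ S  — applicable
  S \ del = {carry(b2,left), robot_in(rmA)}
  ∪ add   = {ball_in(b3,rmA), carry(b2,left), free(right), robot_in(rmA)}

== RESULT ==
["ball_in(b3,rmA)", "carry(b2,left)", "free(right)", "robot_in(rmA)"]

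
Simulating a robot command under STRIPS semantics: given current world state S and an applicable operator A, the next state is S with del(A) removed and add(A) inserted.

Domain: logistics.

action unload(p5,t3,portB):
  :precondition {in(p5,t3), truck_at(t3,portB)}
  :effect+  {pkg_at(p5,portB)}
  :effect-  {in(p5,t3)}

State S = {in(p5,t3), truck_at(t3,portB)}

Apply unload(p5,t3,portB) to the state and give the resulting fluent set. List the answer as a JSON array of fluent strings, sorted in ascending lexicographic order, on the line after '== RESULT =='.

Compute (S \ del) ∪ add:
  pre ⊆ S: {in(p5,t3), truck_at(t3,portB)} ⊆ S  — applicable
  S \ del = {truck_at(t3,portB)}
  ∪ add   = {pkg_at(p5,portB), truck_at(t3,portB)}

== RESULT ==
["pkg_at(p5,portB)", "truck_at(t3,portB)"]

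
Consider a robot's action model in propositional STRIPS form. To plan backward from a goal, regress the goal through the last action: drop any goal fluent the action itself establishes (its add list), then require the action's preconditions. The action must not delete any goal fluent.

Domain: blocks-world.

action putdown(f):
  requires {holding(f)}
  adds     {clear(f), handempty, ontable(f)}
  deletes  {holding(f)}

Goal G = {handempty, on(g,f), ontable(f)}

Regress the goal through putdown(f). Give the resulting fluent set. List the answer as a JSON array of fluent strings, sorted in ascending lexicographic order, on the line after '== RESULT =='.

Compute (G \ add) ∪ pre:
  G ∩ del = {}  (empty — regression defined)
  G \ add = {handempty, on(g,f), ontable(f)} \ {clear(f), handempty, ontable(f)} = {on(g,f)}
  ∪ pre   = {on(g,f)} ∪ {holding(f)}
          = {holding(f), on(g,f)}

== RESULT ==
["holding(f)", "on(g,f)"]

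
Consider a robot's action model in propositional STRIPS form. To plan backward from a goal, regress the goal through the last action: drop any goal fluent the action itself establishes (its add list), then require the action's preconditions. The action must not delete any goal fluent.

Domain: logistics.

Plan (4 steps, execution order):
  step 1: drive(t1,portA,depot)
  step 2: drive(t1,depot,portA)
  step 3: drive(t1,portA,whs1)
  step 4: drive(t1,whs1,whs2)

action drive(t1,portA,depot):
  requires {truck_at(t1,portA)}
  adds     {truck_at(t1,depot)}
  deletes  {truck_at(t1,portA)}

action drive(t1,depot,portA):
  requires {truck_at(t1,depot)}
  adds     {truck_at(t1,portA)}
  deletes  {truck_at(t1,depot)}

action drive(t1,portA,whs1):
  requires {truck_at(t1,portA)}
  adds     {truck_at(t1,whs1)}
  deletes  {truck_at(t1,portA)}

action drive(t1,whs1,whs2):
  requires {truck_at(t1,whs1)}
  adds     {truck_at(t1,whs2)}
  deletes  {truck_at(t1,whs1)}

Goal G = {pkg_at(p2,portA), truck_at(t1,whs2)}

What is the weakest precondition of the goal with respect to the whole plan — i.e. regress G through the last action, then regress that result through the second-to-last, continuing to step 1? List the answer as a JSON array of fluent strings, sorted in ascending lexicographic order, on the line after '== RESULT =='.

Regress step by step:
  through step 4 (drive(t1,whs1,whs2)): drop {truck_at(t1,whs2)}, keep {pkg_at(p2,portA)}, require {truck_at(t1,whs1)}
    → {pkg_at(p2,portA), truck_at(t1,whs1)}
  through step 3 (drive(t1,portA,whs1)): drop {truck_at(t1,whs1)}, keep {pkg_at(p2,portA)}, require {truck_at(t1,portA)}
    → {pkg_at(p2,portA), truck_at(t1,portA)}
  through step 2 (drive(t1,depot,portA)): drop {truck_at(t1,portA)}, keep {pkg_at(p2,portA)}, require {truck_at(t1,depot)}
    → {pkg_at(p2,portA), truck_at(t1,depot)}
  through step 1 (drive(t1,portA,depot)): drop {truck_at(t1,depot)}, keep {pkg_at(p2,portA)}, require {truck_at(t1,portA)}
    → {pkg_at(p2,portA), truck_at(t1,portA)}

== RESULT ==
["pkg_at(p2,portA)", "truck_at(t1,portA)"]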